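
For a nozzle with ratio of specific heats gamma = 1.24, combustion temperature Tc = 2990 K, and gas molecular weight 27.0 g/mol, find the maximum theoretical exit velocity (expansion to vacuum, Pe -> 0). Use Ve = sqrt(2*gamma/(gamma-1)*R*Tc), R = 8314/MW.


R = 8314 / 27.0 = 307.93 J/(kg.K)
Ve = sqrt(2 * 1.24 / (1.24 - 1) * 307.93 * 2990) = 3084 m/s

3084 m/s


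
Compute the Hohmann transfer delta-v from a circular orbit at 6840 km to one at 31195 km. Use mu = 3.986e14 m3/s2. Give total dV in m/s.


V1 = sqrt(mu/r1) = 7633.8 m/s
dV1 = V1*(sqrt(2*r2/(r1+r2)) - 1) = 2143.22 m/s
V2 = sqrt(mu/r2) = 3574.59 m/s
dV2 = V2*(1 - sqrt(2*r1/(r1+r2))) = 1430.82 m/s
Total dV = 3574 m/s

3574 m/s


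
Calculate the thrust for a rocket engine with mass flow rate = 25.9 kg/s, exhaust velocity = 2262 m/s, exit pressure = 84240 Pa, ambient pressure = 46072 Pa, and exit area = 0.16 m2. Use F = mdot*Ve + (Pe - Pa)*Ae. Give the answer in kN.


F = 25.9 * 2262 + (84240 - 46072) * 0.16 = 64693.0 N = 64.7 kN

64.7 kN


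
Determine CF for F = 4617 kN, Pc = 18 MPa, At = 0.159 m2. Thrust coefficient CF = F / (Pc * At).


CF = 4617000 / (18e6 * 0.159) = 1.61

1.61


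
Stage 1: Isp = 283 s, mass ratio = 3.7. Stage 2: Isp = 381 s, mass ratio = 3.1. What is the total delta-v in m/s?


dV1 = 283 * 9.81 * ln(3.7) = 3632.2 m/s
dV2 = 381 * 9.81 * ln(3.1) = 4228.7 m/s
Total dV = 3632.2 + 4228.7 = 7860.9 m/s ~ 7861 m/s

7861 m/s


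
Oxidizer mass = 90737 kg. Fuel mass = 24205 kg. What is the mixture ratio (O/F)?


MR = 90737 / 24205 = 3.75

3.75


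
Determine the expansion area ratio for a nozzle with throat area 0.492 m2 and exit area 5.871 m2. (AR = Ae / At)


AR = 5.871 / 0.492 = 11.9

11.9


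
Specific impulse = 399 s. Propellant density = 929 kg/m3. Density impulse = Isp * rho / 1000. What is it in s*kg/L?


rho*Isp = 399 * 929 / 1000 = 371 s*kg/L

371 s*kg/L


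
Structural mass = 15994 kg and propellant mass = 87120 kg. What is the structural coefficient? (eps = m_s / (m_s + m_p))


eps = 15994 / (15994 + 87120) = 0.1551

0.1551


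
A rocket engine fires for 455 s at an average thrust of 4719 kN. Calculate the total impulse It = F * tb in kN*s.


It = 4719 * 455 = 2147145 kN*s

2147145 kN*s


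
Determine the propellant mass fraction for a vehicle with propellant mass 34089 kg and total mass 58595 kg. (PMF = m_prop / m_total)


PMF = 34089 / 58595 = 0.582

0.582


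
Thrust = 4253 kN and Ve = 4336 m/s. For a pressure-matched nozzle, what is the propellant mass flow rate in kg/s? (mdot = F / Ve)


mdot = F / Ve = 4253000 / 4336 = 980.9 kg/s

980.9 kg/s


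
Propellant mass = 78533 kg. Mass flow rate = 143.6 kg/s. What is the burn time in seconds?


tb = 78533 / 143.6 = 546.9 s

546.9 s


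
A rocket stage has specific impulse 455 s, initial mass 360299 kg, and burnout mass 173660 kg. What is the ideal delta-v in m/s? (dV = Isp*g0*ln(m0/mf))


Ve = 455 * 9.81 = 4463.55 m/s
dV = 4463.55 * ln(360299/173660) = 3258 m/s

3258 m/s


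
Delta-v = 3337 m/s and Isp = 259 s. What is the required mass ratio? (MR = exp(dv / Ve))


Ve = 259 * 9.81 = 2540.79 m/s
MR = exp(3337 / 2540.79) = 3.719

3.719


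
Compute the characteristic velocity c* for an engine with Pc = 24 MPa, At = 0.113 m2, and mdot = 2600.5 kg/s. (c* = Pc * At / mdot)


c* = 24e6 * 0.113 / 2600.5 = 1043 m/s

1043 m/s


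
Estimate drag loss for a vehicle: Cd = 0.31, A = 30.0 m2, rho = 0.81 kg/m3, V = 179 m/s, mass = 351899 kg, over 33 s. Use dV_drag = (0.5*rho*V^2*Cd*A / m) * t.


D = 0.5 * 0.81 * 179^2 * 0.31 * 30.0 = 120682.43 N
a = 120682.43 / 351899 = 0.3429 m/s2
dV = 0.3429 * 33 = 11.3 m/s

11.3 m/s


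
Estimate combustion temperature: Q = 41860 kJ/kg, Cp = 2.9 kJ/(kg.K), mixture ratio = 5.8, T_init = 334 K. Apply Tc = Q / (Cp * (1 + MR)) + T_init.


Tc = 41860 / (2.9 * (1 + 5.8)) + 334 = 2457 K

2457 K


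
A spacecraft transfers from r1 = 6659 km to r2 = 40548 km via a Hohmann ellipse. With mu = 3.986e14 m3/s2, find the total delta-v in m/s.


V1 = sqrt(mu/r1) = 7736.85 m/s
dV1 = V1*(sqrt(2*r2/(r1+r2)) - 1) = 2403.68 m/s
V2 = sqrt(mu/r2) = 3135.33 m/s
dV2 = V2*(1 - sqrt(2*r1/(r1+r2))) = 1470.01 m/s
Total dV = 3874 m/s

3874 m/s


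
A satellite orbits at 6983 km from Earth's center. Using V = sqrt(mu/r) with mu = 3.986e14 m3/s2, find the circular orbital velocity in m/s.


V = sqrt(3.986e14 / 6983000) = 7555 m/s

7555 m/s


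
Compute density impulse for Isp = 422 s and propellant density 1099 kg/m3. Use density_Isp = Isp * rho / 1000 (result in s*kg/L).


rho*Isp = 422 * 1099 / 1000 = 464 s*kg/L

464 s*kg/L


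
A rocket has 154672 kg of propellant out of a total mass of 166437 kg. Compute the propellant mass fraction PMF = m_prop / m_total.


PMF = 154672 / 166437 = 0.929

0.929


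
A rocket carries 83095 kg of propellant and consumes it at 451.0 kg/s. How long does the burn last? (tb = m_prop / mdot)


tb = 83095 / 451.0 = 184.2 s

184.2 s


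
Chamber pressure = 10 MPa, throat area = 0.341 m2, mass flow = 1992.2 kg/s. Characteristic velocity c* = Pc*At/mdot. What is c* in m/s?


c* = 10e6 * 0.341 / 1992.2 = 1712 m/s

1712 m/s


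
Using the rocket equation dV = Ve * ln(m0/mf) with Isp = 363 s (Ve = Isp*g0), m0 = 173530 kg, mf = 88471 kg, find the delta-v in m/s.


Ve = 363 * 9.81 = 3561.03 m/s
dV = 3561.03 * ln(173530/88471) = 2399 m/s

2399 m/s


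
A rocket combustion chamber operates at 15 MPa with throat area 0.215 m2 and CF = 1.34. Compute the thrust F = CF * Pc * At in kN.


F = 1.34 * 15e6 * 0.215 = 4.3215e+06 N = 4321.5 kN

4321.5 kN


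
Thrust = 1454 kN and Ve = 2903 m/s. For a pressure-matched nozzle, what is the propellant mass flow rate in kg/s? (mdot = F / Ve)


mdot = F / Ve = 1454000 / 2903 = 500.9 kg/s

500.9 kg/s


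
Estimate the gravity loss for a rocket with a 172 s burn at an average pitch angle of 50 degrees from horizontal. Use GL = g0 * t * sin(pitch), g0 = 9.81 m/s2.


GL = 9.81 * 172 * sin(50 deg) = 1293 m/s

1293 m/s


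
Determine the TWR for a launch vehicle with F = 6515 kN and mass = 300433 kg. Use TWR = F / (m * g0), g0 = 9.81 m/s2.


TWR = 6515000 / (300433 * 9.81) = 2.21

2.21


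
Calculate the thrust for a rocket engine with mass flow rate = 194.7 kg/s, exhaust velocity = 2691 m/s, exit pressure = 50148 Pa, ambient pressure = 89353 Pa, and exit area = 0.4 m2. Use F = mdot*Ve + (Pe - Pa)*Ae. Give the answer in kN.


F = 194.7 * 2691 + (50148 - 89353) * 0.4 = 508256.0 N = 508.3 kN

508.3 kN


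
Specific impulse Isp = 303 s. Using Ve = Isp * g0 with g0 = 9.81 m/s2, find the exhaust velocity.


Ve = Isp * g0 = 303 * 9.81 = 2972.4 m/s

2972.4 m/s


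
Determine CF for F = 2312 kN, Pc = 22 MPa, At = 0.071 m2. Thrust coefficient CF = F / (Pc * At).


CF = 2312000 / (22e6 * 0.071) = 1.48

1.48


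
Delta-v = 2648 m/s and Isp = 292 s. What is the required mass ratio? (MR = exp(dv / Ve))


Ve = 292 * 9.81 = 2864.52 m/s
MR = exp(2648 / 2864.52) = 2.52

2.52


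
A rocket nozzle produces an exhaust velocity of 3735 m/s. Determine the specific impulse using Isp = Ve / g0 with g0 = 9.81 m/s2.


Isp = Ve / g0 = 3735 / 9.81 = 380.7 s

380.7 s


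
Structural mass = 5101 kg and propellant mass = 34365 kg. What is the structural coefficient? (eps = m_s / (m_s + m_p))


eps = 5101 / (5101 + 34365) = 0.1293

0.1293


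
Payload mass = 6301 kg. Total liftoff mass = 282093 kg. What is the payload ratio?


PR = 6301 / 282093 = 0.0223

0.0223


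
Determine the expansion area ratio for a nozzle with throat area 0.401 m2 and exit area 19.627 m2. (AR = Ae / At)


AR = 19.627 / 0.401 = 48.9

48.9


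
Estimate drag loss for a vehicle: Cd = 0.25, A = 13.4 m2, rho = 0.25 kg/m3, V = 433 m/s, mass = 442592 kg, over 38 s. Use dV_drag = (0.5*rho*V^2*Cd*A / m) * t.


D = 0.5 * 0.25 * 433^2 * 0.25 * 13.4 = 78511.02 N
a = 78511.02 / 442592 = 0.1774 m/s2
dV = 0.1774 * 38 = 6.7 m/s

6.7 m/s


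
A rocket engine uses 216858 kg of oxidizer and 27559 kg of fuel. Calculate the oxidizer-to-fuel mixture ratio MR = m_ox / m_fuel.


MR = 216858 / 27559 = 7.87

7.87


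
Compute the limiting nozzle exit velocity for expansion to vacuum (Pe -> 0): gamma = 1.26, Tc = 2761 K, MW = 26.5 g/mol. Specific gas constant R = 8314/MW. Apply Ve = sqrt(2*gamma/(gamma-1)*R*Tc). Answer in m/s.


R = 8314 / 26.5 = 313.74 J/(kg.K)
Ve = sqrt(2 * 1.26 / (1.26 - 1) * 313.74 * 2761) = 2898 m/s

2898 m/s


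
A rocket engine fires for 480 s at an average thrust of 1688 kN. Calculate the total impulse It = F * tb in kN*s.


It = 1688 * 480 = 810240 kN*s

810240 kN*s


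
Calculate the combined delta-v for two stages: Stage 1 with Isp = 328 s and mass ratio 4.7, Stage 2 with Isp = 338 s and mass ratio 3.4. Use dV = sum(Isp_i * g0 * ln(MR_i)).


dV1 = 328 * 9.81 * ln(4.7) = 4979.6 m/s
dV2 = 338 * 9.81 * ln(3.4) = 4057.8 m/s
Total dV = 4979.6 + 4057.8 = 9037.4 m/s ~ 9037 m/s

9037 m/s


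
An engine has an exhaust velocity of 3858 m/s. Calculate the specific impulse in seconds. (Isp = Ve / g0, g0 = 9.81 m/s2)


Isp = Ve / g0 = 3858 / 9.81 = 393.3 s

393.3 s


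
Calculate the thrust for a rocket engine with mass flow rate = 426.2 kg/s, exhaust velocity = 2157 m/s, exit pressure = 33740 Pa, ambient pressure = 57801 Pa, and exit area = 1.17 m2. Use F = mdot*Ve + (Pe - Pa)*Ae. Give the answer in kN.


F = 426.2 * 2157 + (33740 - 57801) * 1.17 = 891162.0 N = 891.2 kN

891.2 kN


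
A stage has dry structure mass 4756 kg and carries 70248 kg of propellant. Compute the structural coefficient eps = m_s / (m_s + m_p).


eps = 4756 / (4756 + 70248) = 0.0634

0.0634


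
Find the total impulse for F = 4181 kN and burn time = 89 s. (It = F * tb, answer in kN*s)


It = 4181 * 89 = 372109 kN*s

372109 kN*s


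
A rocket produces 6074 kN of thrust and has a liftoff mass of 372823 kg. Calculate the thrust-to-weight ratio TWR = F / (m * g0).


TWR = 6074000 / (372823 * 9.81) = 1.66

1.66


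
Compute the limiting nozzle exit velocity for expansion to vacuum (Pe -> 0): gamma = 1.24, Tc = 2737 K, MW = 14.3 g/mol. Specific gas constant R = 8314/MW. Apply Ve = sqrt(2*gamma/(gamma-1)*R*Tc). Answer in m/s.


R = 8314 / 14.3 = 581.4 J/(kg.K)
Ve = sqrt(2 * 1.24 / (1.24 - 1) * 581.4 * 2737) = 4055 m/s

4055 m/s


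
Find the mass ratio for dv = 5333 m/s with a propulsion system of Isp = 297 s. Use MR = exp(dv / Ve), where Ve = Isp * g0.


Ve = 297 * 9.81 = 2913.57 m/s
MR = exp(5333 / 2913.57) = 6.236

6.236


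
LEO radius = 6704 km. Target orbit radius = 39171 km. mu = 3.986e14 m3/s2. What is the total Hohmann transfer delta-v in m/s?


V1 = sqrt(mu/r1) = 7710.84 m/s
dV1 = V1*(sqrt(2*r2/(r1+r2)) - 1) = 2365.69 m/s
V2 = sqrt(mu/r2) = 3189.97 m/s
dV2 = V2*(1 - sqrt(2*r1/(r1+r2))) = 1465.4 m/s
Total dV = 3831 m/s

3831 m/s


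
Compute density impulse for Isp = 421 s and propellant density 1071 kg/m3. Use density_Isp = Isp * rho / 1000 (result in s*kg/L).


rho*Isp = 421 * 1071 / 1000 = 451 s*kg/L

451 s*kg/L


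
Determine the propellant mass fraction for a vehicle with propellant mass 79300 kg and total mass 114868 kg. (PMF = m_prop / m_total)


PMF = 79300 / 114868 = 0.69

0.69


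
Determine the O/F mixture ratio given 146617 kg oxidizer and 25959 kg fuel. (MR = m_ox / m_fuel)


MR = 146617 / 25959 = 5.65

5.65


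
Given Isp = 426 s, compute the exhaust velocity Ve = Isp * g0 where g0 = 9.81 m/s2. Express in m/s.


Ve = Isp * g0 = 426 * 9.81 = 4179.1 m/s

4179.1 m/s


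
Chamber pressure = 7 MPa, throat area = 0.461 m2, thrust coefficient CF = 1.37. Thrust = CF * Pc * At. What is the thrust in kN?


F = 1.37 * 7e6 * 0.461 = 4.4210e+06 N = 4421.0 kN

4421.0 kN


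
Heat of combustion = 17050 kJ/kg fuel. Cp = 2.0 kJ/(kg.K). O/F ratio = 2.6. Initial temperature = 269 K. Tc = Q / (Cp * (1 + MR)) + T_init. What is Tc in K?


Tc = 17050 / (2.0 * (1 + 2.6)) + 269 = 2637 K

2637 K


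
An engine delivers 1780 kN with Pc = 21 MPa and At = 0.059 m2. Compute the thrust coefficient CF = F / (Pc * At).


CF = 1780000 / (21e6 * 0.059) = 1.44

1.44


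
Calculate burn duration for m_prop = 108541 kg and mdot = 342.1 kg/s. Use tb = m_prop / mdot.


tb = 108541 / 342.1 = 317.3 s

317.3 s


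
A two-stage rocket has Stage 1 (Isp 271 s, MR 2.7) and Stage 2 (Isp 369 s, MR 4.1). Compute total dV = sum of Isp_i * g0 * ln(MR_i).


dV1 = 271 * 9.81 * ln(2.7) = 2640.6 m/s
dV2 = 369 * 9.81 * ln(4.1) = 5107.6 m/s
Total dV = 2640.6 + 5107.6 = 7748.2 m/s ~ 7748 m/s

7748 m/s


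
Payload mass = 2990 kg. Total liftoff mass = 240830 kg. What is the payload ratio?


PR = 2990 / 240830 = 0.0124

0.0124


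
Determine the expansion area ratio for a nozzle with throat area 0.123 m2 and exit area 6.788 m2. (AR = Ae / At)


AR = 6.788 / 0.123 = 55.2

55.2


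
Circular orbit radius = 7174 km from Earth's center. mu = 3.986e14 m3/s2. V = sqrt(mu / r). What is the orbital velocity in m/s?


V = sqrt(3.986e14 / 7174000) = 7454 m/s

7454 m/s


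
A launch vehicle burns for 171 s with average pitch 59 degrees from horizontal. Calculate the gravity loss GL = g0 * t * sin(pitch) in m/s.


GL = 9.81 * 171 * sin(59 deg) = 1438 m/s

1438 m/s


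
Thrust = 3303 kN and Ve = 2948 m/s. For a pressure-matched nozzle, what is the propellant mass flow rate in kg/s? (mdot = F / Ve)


mdot = F / Ve = 3303000 / 2948 = 1120.4 kg/s

1120.4 kg/s


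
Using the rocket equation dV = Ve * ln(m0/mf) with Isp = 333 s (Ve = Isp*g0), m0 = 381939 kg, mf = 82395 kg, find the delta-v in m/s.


Ve = 333 * 9.81 = 3266.73 m/s
dV = 3266.73 * ln(381939/82395) = 5010 m/s

5010 m/s


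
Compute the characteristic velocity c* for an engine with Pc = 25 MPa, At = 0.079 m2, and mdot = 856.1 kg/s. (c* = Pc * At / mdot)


c* = 25e6 * 0.079 / 856.1 = 2307 m/s

2307 m/s


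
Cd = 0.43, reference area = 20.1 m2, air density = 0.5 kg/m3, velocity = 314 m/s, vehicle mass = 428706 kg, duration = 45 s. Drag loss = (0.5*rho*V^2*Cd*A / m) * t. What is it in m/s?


D = 0.5 * 0.5 * 314^2 * 0.43 * 20.1 = 213041.31 N
a = 213041.31 / 428706 = 0.4969 m/s2
dV = 0.4969 * 45 = 22.4 m/s

22.4 m/s


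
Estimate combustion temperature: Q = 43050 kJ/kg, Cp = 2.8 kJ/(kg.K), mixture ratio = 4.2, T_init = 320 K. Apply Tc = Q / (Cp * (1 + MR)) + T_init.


Tc = 43050 / (2.8 * (1 + 4.2)) + 320 = 3277 K

3277 K


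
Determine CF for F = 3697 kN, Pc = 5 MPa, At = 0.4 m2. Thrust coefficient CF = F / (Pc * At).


CF = 3697000 / (5e6 * 0.4) = 1.85

1.85


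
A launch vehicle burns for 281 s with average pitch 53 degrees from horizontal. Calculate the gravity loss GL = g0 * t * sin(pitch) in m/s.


GL = 9.81 * 281 * sin(53 deg) = 2202 m/s

2202 m/s


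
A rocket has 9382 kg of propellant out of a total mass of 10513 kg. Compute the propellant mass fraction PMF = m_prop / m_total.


PMF = 9382 / 10513 = 0.892

0.892


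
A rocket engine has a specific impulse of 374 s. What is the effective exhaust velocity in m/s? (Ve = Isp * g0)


Ve = Isp * g0 = 374 * 9.81 = 3668.9 m/s

3668.9 m/s


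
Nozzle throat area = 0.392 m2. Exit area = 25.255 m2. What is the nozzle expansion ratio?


AR = 25.255 / 0.392 = 64.4

64.4


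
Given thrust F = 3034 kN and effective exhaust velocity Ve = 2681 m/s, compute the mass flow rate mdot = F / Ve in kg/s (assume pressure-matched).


mdot = F / Ve = 3034000 / 2681 = 1131.7 kg/s

1131.7 kg/s


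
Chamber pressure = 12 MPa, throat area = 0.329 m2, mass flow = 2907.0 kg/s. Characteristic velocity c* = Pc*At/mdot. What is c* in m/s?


c* = 12e6 * 0.329 / 2907.0 = 1358 m/s

1358 m/s


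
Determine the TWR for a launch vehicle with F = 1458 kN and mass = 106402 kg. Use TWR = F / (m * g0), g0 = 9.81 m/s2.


TWR = 1458000 / (106402 * 9.81) = 1.4

1.4


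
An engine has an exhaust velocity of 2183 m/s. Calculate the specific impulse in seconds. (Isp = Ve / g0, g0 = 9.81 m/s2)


Isp = Ve / g0 = 2183 / 9.81 = 222.5 s

222.5 s


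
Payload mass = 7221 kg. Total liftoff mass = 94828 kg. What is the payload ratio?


PR = 7221 / 94828 = 0.0761

0.0761


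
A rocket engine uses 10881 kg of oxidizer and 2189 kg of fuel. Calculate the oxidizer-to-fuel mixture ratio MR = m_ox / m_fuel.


MR = 10881 / 2189 = 4.97

4.97


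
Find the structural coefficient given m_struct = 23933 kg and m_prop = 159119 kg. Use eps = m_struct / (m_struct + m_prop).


eps = 23933 / (23933 + 159119) = 0.1307

0.1307


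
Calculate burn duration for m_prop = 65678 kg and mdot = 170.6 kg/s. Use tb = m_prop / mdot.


tb = 65678 / 170.6 = 385.0 s

385.0 s


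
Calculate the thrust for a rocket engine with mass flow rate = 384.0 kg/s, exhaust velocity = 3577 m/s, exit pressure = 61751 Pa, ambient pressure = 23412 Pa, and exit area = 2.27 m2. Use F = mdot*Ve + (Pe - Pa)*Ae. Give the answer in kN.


F = 384.0 * 3577 + (61751 - 23412) * 2.27 = 1.4606e+06 N = 1460.6 kN

1460.6 kN


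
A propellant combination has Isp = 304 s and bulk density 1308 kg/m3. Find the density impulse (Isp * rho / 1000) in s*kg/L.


rho*Isp = 304 * 1308 / 1000 = 398 s*kg/L

398 s*kg/L


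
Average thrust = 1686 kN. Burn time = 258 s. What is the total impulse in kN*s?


It = 1686 * 258 = 434988 kN*s

434988 kN*s


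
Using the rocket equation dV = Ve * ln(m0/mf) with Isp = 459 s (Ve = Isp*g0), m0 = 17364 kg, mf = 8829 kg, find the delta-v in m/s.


Ve = 459 * 9.81 = 4502.79 m/s
dV = 4502.79 * ln(17364/8829) = 3045 m/s

3045 m/s


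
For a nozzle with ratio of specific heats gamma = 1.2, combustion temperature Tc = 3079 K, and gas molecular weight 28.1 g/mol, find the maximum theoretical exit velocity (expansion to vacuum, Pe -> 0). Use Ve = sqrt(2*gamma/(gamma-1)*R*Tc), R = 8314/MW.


R = 8314 / 28.1 = 295.87 J/(kg.K)
Ve = sqrt(2 * 1.2 / (1.2 - 1) * 295.87 * 3079) = 3306 m/s

3306 m/s


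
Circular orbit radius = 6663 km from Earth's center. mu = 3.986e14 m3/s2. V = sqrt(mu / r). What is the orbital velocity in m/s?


V = sqrt(3.986e14 / 6663000) = 7735 m/s

7735 m/s


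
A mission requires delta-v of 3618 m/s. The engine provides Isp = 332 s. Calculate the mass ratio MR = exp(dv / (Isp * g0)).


Ve = 332 * 9.81 = 3256.92 m/s
MR = exp(3618 / 3256.92) = 3.037

3.037


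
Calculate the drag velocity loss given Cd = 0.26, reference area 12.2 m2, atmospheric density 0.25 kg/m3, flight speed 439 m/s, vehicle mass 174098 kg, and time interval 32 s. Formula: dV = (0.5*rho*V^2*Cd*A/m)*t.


D = 0.5 * 0.25 * 439^2 * 0.26 * 12.2 = 76413.88 N
a = 76413.88 / 174098 = 0.4389 m/s2
dV = 0.4389 * 32 = 14.0 m/s

14.0 m/s


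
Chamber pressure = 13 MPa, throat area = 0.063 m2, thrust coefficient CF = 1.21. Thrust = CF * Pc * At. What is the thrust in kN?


F = 1.21 * 13e6 * 0.063 = 990990.0 N = 991.0 kN

991.0 kN


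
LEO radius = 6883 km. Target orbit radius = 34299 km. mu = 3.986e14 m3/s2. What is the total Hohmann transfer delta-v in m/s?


V1 = sqrt(mu/r1) = 7609.91 m/s
dV1 = V1*(sqrt(2*r2/(r1+r2)) - 1) = 2211.68 m/s
V2 = sqrt(mu/r2) = 3409.01 m/s
dV2 = V2*(1 - sqrt(2*r1/(r1+r2))) = 1438.05 m/s
Total dV = 3650 m/s

3650 m/s


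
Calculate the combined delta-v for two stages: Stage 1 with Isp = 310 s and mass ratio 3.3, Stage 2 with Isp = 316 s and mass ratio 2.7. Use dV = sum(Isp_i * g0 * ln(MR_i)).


dV1 = 310 * 9.81 * ln(3.3) = 3630.8 m/s
dV2 = 316 * 9.81 * ln(2.7) = 3079.0 m/s
Total dV = 3630.8 + 3079.0 = 6709.8 m/s ~ 6710 m/s

6710 m/s


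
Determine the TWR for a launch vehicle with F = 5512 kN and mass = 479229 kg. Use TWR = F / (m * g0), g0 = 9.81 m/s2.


TWR = 5512000 / (479229 * 9.81) = 1.17

1.17


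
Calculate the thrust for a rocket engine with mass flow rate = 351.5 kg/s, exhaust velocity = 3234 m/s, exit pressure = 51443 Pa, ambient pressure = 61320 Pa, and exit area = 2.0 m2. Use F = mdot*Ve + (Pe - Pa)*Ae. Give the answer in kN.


F = 351.5 * 3234 + (51443 - 61320) * 2.0 = 1.1170e+06 N = 1117.0 kN

1117.0 kN


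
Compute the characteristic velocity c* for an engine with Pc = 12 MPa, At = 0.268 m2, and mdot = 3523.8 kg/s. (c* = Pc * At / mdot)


c* = 12e6 * 0.268 / 3523.8 = 913 m/s

913 m/s


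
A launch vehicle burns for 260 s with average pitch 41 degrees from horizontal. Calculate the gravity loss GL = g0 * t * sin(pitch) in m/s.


GL = 9.81 * 260 * sin(41 deg) = 1673 m/s

1673 m/s


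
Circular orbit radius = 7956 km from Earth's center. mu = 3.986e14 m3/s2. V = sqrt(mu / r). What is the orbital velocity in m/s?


V = sqrt(3.986e14 / 7956000) = 7078 m/s

7078 m/s


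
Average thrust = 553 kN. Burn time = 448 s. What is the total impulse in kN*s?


It = 553 * 448 = 247744 kN*s

247744 kN*s


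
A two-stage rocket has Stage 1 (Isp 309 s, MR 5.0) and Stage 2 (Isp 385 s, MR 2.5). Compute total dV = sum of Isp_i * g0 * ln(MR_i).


dV1 = 309 * 9.81 * ln(5.0) = 4878.7 m/s
dV2 = 385 * 9.81 * ln(2.5) = 3460.7 m/s
Total dV = 4878.7 + 3460.7 = 8339.4 m/s ~ 8339 m/s

8339 m/s


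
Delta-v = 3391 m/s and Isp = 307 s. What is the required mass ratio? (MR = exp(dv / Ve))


Ve = 307 * 9.81 = 3011.67 m/s
MR = exp(3391 / 3011.67) = 3.083

3.083


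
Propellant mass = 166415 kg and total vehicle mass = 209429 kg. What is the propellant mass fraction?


PMF = 166415 / 209429 = 0.795

0.795


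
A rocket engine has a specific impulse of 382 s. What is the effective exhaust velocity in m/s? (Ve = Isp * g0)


Ve = Isp * g0 = 382 * 9.81 = 3747.4 m/s

3747.4 m/s


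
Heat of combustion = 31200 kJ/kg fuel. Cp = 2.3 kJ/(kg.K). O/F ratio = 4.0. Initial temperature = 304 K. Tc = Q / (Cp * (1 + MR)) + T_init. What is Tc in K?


Tc = 31200 / (2.3 * (1 + 4.0)) + 304 = 3017 K

3017 K


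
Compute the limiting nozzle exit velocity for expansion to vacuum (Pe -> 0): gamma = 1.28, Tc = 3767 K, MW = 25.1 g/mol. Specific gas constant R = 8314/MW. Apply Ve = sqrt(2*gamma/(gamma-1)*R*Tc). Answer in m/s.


R = 8314 / 25.1 = 331.24 J/(kg.K)
Ve = sqrt(2 * 1.28 / (1.28 - 1) * 331.24 * 3767) = 3378 m/s

3378 m/s


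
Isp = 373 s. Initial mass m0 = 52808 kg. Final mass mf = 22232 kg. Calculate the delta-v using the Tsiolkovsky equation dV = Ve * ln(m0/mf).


Ve = 373 * 9.81 = 3659.13 m/s
dV = 3659.13 * ln(52808/22232) = 3166 m/s

3166 m/s


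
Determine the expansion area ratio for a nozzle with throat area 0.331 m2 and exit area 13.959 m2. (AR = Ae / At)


AR = 13.959 / 0.331 = 42.2

42.2


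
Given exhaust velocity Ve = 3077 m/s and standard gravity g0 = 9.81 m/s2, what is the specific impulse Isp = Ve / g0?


Isp = Ve / g0 = 3077 / 9.81 = 313.7 s

313.7 s


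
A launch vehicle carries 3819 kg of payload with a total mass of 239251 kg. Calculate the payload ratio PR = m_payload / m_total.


PR = 3819 / 239251 = 0.016

0.016


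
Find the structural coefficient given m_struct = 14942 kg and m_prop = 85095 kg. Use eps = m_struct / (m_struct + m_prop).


eps = 14942 / (14942 + 85095) = 0.1494

0.1494


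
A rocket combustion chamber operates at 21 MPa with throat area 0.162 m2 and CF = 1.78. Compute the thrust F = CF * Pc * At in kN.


F = 1.78 * 21e6 * 0.162 = 6.0556e+06 N = 6055.6 kN

6055.6 kN


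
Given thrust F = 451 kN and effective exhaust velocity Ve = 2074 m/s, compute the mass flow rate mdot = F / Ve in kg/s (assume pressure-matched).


mdot = F / Ve = 451000 / 2074 = 217.5 kg/s

217.5 kg/s


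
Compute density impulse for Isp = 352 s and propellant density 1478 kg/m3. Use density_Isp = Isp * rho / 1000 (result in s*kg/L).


rho*Isp = 352 * 1478 / 1000 = 520 s*kg/L

520 s*kg/L


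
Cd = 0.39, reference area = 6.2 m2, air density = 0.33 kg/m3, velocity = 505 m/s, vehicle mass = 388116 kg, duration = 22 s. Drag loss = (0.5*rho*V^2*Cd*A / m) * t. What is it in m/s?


D = 0.5 * 0.33 * 505^2 * 0.39 * 6.2 = 101747.32 N
a = 101747.32 / 388116 = 0.2622 m/s2
dV = 0.2622 * 22 = 5.8 m/s

5.8 m/s


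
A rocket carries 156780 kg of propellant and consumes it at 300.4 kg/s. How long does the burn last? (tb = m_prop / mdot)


tb = 156780 / 300.4 = 521.9 s

521.9 s


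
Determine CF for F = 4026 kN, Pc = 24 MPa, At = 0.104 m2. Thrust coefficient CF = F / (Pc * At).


CF = 4026000 / (24e6 * 0.104) = 1.61

1.61


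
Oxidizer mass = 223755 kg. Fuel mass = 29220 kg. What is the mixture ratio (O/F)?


MR = 223755 / 29220 = 7.66

7.66


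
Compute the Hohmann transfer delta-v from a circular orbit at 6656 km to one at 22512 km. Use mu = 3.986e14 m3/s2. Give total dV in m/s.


V1 = sqrt(mu/r1) = 7738.59 m/s
dV1 = V1*(sqrt(2*r2/(r1+r2)) - 1) = 1876.0 m/s
V2 = sqrt(mu/r2) = 4207.86 m/s
dV2 = V2*(1 - sqrt(2*r1/(r1+r2))) = 1365.17 m/s
Total dV = 3241 m/s

3241 m/s


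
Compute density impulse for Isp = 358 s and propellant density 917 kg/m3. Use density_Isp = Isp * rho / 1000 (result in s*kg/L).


rho*Isp = 358 * 917 / 1000 = 328 s*kg/L

328 s*kg/L


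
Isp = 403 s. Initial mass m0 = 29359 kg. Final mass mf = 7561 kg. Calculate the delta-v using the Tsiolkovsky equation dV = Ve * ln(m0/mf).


Ve = 403 * 9.81 = 3953.43 m/s
dV = 3953.43 * ln(29359/7561) = 5363 m/s

5363 m/s


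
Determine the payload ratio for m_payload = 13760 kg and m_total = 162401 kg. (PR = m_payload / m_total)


PR = 13760 / 162401 = 0.0847

0.0847


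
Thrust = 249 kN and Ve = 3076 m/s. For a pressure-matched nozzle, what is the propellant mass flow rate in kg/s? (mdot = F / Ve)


mdot = F / Ve = 249000 / 3076 = 80.9 kg/s

80.9 kg/s


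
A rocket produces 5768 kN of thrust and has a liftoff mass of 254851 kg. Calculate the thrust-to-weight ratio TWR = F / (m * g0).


TWR = 5768000 / (254851 * 9.81) = 2.31

2.31


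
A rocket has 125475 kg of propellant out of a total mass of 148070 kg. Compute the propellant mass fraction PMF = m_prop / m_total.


PMF = 125475 / 148070 = 0.847

0.847


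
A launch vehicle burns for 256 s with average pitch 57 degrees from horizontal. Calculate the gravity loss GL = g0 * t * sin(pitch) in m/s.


GL = 9.81 * 256 * sin(57 deg) = 2106 m/s

2106 m/s


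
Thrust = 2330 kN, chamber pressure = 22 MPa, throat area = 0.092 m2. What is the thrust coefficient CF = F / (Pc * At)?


CF = 2330000 / (22e6 * 0.092) = 1.15

1.15


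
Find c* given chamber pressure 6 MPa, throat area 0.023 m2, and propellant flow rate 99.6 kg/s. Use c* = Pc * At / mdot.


c* = 6e6 * 0.023 / 99.6 = 1386 m/s

1386 m/s


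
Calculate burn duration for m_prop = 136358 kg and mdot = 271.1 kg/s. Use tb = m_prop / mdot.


tb = 136358 / 271.1 = 503.0 s

503.0 s


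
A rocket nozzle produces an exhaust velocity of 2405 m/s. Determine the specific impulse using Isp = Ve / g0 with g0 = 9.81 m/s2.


Isp = Ve / g0 = 2405 / 9.81 = 245.2 s

245.2 s


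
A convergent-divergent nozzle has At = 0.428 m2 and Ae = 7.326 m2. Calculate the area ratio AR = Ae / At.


AR = 7.326 / 0.428 = 17.1

17.1


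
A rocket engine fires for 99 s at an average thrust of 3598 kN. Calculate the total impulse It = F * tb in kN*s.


It = 3598 * 99 = 356202 kN*s

356202 kN*s


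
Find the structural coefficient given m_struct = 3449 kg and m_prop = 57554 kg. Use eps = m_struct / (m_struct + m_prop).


eps = 3449 / (3449 + 57554) = 0.0565

0.0565


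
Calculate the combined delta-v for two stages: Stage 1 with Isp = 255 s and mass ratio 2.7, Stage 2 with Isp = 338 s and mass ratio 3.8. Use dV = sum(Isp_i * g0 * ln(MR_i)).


dV1 = 255 * 9.81 * ln(2.7) = 2484.7 m/s
dV2 = 338 * 9.81 * ln(3.8) = 4426.6 m/s
Total dV = 2484.7 + 4426.6 = 6911.3 m/s ~ 6911 m/s

6911 m/s


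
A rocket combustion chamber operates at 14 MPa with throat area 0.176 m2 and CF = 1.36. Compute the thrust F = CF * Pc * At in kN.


F = 1.36 * 14e6 * 0.176 = 3.3510e+06 N = 3351.0 kN

3351.0 kN


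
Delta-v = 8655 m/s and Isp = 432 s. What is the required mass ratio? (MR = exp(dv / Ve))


Ve = 432 * 9.81 = 4237.92 m/s
MR = exp(8655 / 4237.92) = 7.708

7.708


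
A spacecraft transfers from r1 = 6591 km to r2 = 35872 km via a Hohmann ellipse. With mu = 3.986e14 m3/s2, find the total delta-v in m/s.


V1 = sqrt(mu/r1) = 7776.66 m/s
dV1 = V1*(sqrt(2*r2/(r1+r2)) - 1) = 2331.7 m/s
V2 = sqrt(mu/r2) = 3333.43 m/s
dV2 = V2*(1 - sqrt(2*r1/(r1+r2))) = 1476.15 m/s
Total dV = 3808 m/s

3808 m/s


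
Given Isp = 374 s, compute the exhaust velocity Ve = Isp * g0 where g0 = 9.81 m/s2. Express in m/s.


Ve = Isp * g0 = 374 * 9.81 = 3668.9 m/s

3668.9 m/s


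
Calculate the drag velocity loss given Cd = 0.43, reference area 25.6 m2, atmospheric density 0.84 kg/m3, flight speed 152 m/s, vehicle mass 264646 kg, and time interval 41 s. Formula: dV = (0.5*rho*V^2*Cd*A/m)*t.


D = 0.5 * 0.84 * 152^2 * 0.43 * 25.6 = 106818.11 N
a = 106818.11 / 264646 = 0.4036 m/s2
dV = 0.4036 * 41 = 16.5 m/s

16.5 m/s


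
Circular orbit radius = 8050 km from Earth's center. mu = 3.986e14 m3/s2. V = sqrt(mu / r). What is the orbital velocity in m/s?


V = sqrt(3.986e14 / 8050000) = 7037 m/s

7037 m/s


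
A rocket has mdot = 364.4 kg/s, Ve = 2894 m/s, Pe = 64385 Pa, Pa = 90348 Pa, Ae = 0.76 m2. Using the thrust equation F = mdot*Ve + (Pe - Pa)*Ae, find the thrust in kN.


F = 364.4 * 2894 + (64385 - 90348) * 0.76 = 1.0348e+06 N = 1034.8 kN

1034.8 kN


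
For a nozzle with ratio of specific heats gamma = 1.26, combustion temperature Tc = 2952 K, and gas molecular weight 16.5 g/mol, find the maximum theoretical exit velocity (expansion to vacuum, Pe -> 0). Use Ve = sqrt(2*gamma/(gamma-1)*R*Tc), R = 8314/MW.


R = 8314 / 16.5 = 503.88 J/(kg.K)
Ve = sqrt(2 * 1.26 / (1.26 - 1) * 503.88 * 2952) = 3797 m/s

3797 m/s


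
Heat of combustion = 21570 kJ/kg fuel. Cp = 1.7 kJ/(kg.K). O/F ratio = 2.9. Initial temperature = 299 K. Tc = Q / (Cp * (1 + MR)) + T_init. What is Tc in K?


Tc = 21570 / (1.7 * (1 + 2.9)) + 299 = 3552 K

3552 K


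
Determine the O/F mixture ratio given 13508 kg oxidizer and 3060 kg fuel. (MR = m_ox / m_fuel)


MR = 13508 / 3060 = 4.41

4.41


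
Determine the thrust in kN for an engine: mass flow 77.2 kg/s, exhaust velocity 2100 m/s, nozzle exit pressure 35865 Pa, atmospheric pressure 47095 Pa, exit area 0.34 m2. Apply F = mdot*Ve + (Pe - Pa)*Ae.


F = 77.2 * 2100 + (35865 - 47095) * 0.34 = 158302.0 N = 158.3 kN

158.3 kN


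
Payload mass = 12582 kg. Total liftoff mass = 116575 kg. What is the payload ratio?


PR = 12582 / 116575 = 0.1079

0.1079


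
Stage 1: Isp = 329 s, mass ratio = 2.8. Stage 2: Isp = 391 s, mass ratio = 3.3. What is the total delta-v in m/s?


dV1 = 329 * 9.81 * ln(2.8) = 3323.1 m/s
dV2 = 391 * 9.81 * ln(3.3) = 4579.5 m/s
Total dV = 3323.1 + 4579.5 = 7902.6 m/s ~ 7903 m/s

7903 m/s


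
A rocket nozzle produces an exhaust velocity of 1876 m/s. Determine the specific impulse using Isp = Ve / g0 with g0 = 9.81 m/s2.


Isp = Ve / g0 = 1876 / 9.81 = 191.2 s

191.2 s


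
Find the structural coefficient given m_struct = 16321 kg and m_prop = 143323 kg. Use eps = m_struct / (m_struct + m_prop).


eps = 16321 / (16321 + 143323) = 0.1022

0.1022


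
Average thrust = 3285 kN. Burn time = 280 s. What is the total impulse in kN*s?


It = 3285 * 280 = 919800 kN*s

919800 kN*s


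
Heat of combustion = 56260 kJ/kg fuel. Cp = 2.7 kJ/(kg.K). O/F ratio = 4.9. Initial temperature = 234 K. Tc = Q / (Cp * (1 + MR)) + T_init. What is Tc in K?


Tc = 56260 / (2.7 * (1 + 4.9)) + 234 = 3766 K

3766 K


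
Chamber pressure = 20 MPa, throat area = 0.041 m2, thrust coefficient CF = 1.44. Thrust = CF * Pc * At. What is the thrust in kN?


F = 1.44 * 20e6 * 0.041 = 1.1808e+06 N = 1180.8 kN

1180.8 kN


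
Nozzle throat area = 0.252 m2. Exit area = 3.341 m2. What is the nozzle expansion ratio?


AR = 3.341 / 0.252 = 13.3

13.3


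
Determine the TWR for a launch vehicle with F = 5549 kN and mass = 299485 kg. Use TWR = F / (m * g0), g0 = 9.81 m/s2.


TWR = 5549000 / (299485 * 9.81) = 1.89

1.89


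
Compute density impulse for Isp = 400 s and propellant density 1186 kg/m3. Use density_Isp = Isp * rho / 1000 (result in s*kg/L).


rho*Isp = 400 * 1186 / 1000 = 474 s*kg/L

474 s*kg/L


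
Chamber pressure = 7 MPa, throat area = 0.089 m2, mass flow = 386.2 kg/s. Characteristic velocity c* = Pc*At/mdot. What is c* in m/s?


c* = 7e6 * 0.089 / 386.2 = 1613 m/s

1613 m/s


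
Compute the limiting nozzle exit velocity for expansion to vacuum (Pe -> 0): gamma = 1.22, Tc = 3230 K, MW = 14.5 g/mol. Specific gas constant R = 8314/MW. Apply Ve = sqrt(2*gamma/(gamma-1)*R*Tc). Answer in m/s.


R = 8314 / 14.5 = 573.38 J/(kg.K)
Ve = sqrt(2 * 1.22 / (1.22 - 1) * 573.38 * 3230) = 4532 m/s

4532 m/s


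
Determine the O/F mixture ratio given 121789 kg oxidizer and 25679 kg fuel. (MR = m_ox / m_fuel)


MR = 121789 / 25679 = 4.74

4.74


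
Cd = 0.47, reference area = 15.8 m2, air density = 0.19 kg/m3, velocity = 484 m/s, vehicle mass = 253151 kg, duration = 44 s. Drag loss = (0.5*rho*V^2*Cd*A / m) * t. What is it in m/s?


D = 0.5 * 0.19 * 484^2 * 0.47 * 15.8 = 165260.58 N
a = 165260.58 / 253151 = 0.6528 m/s2
dV = 0.6528 * 44 = 28.7 m/s

28.7 m/s


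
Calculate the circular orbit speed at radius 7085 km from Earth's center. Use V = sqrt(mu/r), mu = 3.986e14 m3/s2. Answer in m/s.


V = sqrt(3.986e14 / 7085000) = 7501 m/s

7501 m/s


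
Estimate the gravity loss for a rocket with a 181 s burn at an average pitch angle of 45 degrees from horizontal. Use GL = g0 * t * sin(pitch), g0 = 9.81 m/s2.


GL = 9.81 * 181 * sin(45 deg) = 1256 m/s

1256 m/s


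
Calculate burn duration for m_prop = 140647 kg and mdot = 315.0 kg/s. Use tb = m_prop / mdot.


tb = 140647 / 315.0 = 446.5 s

446.5 s


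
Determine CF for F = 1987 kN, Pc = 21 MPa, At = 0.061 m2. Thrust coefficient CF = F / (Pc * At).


CF = 1987000 / (21e6 * 0.061) = 1.55

1.55


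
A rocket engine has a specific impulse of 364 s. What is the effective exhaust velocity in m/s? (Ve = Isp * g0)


Ve = Isp * g0 = 364 * 9.81 = 3570.8 m/s

3570.8 m/s


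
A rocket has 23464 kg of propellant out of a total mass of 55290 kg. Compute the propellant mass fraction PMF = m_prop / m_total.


PMF = 23464 / 55290 = 0.424

0.424


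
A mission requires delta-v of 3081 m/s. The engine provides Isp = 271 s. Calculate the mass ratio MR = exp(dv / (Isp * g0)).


Ve = 271 * 9.81 = 2658.51 m/s
MR = exp(3081 / 2658.51) = 3.186

3.186


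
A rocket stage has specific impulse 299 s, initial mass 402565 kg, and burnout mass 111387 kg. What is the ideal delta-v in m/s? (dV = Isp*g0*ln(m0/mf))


Ve = 299 * 9.81 = 2933.19 m/s
dV = 2933.19 * ln(402565/111387) = 3769 m/s

3769 m/s


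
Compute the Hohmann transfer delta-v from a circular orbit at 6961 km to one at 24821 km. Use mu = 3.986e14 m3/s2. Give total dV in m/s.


V1 = sqrt(mu/r1) = 7567.16 m/s
dV1 = V1*(sqrt(2*r2/(r1+r2)) - 1) = 1890.13 m/s
V2 = sqrt(mu/r2) = 4007.37 m/s
dV2 = V2*(1 - sqrt(2*r1/(r1+r2))) = 1355.09 m/s
Total dV = 3245 m/s

3245 m/s


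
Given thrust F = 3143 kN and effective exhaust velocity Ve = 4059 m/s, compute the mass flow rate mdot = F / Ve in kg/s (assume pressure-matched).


mdot = F / Ve = 3143000 / 4059 = 774.3 kg/s

774.3 kg/s


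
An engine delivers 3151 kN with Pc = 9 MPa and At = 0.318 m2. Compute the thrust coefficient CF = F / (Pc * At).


CF = 3151000 / (9e6 * 0.318) = 1.1

1.1


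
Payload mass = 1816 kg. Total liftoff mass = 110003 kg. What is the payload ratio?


PR = 1816 / 110003 = 0.0165

0.0165


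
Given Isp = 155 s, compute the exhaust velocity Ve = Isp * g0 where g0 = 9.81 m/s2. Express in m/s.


Ve = Isp * g0 = 155 * 9.81 = 1520.6 m/s

1520.6 m/s


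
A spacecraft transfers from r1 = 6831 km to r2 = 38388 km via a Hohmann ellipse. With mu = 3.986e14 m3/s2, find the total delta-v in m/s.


V1 = sqrt(mu/r1) = 7638.82 m/s
dV1 = V1*(sqrt(2*r2/(r1+r2)) - 1) = 2314.74 m/s
V2 = sqrt(mu/r2) = 3222.34 m/s
dV2 = V2*(1 - sqrt(2*r1/(r1+r2))) = 1451.14 m/s
Total dV = 3766 m/s

3766 m/s


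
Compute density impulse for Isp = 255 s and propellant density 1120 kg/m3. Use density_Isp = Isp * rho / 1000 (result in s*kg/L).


rho*Isp = 255 * 1120 / 1000 = 286 s*kg/L

286 s*kg/L


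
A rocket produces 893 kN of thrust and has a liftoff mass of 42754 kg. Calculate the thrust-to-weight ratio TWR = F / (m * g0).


TWR = 893000 / (42754 * 9.81) = 2.13

2.13


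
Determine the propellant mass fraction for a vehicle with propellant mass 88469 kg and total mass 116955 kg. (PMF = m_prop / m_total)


PMF = 88469 / 116955 = 0.756

0.756


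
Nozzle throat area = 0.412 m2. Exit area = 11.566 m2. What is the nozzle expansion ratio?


AR = 11.566 / 0.412 = 28.1

28.1


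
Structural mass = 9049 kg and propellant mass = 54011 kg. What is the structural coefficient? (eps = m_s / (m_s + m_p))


eps = 9049 / (9049 + 54011) = 0.1435

0.1435


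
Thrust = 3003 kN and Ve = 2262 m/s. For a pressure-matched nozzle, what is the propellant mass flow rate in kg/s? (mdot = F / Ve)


mdot = F / Ve = 3003000 / 2262 = 1327.6 kg/s

1327.6 kg/s


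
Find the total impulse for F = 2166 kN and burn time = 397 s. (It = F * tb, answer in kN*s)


It = 2166 * 397 = 859902 kN*s

859902 kN*s


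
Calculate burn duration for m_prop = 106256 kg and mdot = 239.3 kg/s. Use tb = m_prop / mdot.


tb = 106256 / 239.3 = 444.0 s

444.0 s


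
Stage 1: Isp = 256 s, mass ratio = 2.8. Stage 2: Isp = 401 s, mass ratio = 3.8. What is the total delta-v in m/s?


dV1 = 256 * 9.81 * ln(2.8) = 2585.7 m/s
dV2 = 401 * 9.81 * ln(3.8) = 5251.6 m/s
Total dV = 2585.7 + 5251.6 = 7837.3 m/s ~ 7837 m/s

7837 m/s


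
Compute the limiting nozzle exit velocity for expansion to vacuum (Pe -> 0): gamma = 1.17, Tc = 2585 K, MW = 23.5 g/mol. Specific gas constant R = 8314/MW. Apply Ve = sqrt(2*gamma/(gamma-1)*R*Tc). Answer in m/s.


R = 8314 / 23.5 = 353.79 J/(kg.K)
Ve = sqrt(2 * 1.17 / (1.17 - 1) * 353.79 * 2585) = 3548 m/s

3548 m/s


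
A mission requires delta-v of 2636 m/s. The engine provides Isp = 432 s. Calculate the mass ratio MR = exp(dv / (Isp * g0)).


Ve = 432 * 9.81 = 4237.92 m/s
MR = exp(2636 / 4237.92) = 1.863

1.863


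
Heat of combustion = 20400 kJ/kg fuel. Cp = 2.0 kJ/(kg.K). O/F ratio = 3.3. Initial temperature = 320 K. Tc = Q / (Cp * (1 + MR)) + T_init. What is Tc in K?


Tc = 20400 / (2.0 * (1 + 3.3)) + 320 = 2692 K

2692 K


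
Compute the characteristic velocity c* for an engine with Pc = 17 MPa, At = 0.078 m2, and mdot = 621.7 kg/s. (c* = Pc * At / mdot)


c* = 17e6 * 0.078 / 621.7 = 2133 m/s

2133 m/s


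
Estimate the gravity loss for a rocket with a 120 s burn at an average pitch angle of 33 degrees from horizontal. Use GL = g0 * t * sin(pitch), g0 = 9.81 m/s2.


GL = 9.81 * 120 * sin(33 deg) = 641 m/s

641 m/s


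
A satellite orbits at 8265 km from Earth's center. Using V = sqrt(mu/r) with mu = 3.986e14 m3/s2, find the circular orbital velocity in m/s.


V = sqrt(3.986e14 / 8265000) = 6945 m/s

6945 m/s


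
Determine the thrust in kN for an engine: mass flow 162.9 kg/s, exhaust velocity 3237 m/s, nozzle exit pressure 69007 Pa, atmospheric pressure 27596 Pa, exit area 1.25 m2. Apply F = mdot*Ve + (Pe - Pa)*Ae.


F = 162.9 * 3237 + (69007 - 27596) * 1.25 = 579071.0 N = 579.1 kN

579.1 kN


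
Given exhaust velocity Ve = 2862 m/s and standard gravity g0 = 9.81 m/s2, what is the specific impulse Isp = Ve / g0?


Isp = Ve / g0 = 2862 / 9.81 = 291.7 s

291.7 s


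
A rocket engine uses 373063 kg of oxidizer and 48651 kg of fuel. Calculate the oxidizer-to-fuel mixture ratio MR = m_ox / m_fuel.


MR = 373063 / 48651 = 7.67

7.67
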